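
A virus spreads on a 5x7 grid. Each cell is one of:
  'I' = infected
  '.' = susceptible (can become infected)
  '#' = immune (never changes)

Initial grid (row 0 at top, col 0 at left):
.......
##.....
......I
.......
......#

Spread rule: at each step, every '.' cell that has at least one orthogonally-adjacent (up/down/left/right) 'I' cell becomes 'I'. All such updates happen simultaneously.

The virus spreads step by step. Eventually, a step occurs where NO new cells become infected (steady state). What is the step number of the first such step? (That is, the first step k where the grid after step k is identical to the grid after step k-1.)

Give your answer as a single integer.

Step 0 (initial): 1 infected
Step 1: +3 new -> 4 infected
Step 2: +4 new -> 8 infected
Step 3: +5 new -> 13 infected
Step 4: +5 new -> 18 infected
Step 5: +5 new -> 23 infected
Step 6: +4 new -> 27 infected
Step 7: +3 new -> 30 infected
Step 8: +2 new -> 32 infected
Step 9: +0 new -> 32 infected

Answer: 9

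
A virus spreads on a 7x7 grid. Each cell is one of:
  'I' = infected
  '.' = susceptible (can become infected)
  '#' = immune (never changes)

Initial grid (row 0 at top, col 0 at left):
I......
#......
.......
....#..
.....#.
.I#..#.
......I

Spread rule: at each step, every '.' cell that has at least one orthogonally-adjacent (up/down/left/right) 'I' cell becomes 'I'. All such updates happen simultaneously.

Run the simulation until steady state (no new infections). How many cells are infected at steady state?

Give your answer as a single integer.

Answer: 44

Derivation:
Step 0 (initial): 3 infected
Step 1: +6 new -> 9 infected
Step 2: +9 new -> 18 infected
Step 3: +9 new -> 27 infected
Step 4: +9 new -> 36 infected
Step 5: +5 new -> 41 infected
Step 6: +3 new -> 44 infected
Step 7: +0 new -> 44 infected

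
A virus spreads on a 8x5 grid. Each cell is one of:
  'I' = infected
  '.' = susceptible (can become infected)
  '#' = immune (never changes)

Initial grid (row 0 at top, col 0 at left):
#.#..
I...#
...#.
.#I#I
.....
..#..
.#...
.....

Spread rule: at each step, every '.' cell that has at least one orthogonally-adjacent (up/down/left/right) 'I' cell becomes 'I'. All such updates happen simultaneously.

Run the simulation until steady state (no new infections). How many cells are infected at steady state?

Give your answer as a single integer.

Answer: 32

Derivation:
Step 0 (initial): 3 infected
Step 1: +6 new -> 9 infected
Step 2: +7 new -> 16 infected
Step 3: +5 new -> 21 infected
Step 4: +4 new -> 25 infected
Step 5: +4 new -> 29 infected
Step 6: +2 new -> 31 infected
Step 7: +1 new -> 32 infected
Step 8: +0 new -> 32 infected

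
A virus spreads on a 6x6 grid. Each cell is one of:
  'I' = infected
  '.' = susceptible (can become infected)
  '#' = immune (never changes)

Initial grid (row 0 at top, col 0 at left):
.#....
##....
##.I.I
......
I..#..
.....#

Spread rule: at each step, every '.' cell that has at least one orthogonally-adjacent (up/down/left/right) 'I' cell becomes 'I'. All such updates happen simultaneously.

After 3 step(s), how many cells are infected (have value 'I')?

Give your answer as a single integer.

Step 0 (initial): 3 infected
Step 1: +9 new -> 12 infected
Step 2: +10 new -> 22 infected
Step 3: +4 new -> 26 infected

Answer: 26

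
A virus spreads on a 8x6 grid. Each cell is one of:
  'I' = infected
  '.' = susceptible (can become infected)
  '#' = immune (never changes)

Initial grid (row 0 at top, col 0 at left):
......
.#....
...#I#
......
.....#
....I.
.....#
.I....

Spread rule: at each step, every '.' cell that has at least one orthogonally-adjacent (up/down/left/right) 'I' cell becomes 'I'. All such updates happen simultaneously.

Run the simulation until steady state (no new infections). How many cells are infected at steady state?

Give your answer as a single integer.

Answer: 43

Derivation:
Step 0 (initial): 3 infected
Step 1: +9 new -> 12 infected
Step 2: +13 new -> 25 infected
Step 3: +8 new -> 33 infected
Step 4: +4 new -> 37 infected
Step 5: +3 new -> 40 infected
Step 6: +2 new -> 42 infected
Step 7: +1 new -> 43 infected
Step 8: +0 new -> 43 infected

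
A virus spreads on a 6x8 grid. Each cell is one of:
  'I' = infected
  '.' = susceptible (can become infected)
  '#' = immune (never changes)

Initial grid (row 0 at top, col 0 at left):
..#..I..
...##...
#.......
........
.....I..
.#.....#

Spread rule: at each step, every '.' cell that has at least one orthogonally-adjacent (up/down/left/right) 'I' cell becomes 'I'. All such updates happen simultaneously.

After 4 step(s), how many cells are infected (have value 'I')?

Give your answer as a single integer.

Answer: 31

Derivation:
Step 0 (initial): 2 infected
Step 1: +7 new -> 9 infected
Step 2: +10 new -> 19 infected
Step 3: +7 new -> 26 infected
Step 4: +5 new -> 31 infected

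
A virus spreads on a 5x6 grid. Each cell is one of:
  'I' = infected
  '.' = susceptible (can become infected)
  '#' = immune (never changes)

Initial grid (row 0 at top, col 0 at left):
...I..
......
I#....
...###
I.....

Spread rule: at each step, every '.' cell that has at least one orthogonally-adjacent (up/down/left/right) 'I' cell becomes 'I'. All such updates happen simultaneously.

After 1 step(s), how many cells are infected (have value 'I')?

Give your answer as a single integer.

Step 0 (initial): 3 infected
Step 1: +6 new -> 9 infected

Answer: 9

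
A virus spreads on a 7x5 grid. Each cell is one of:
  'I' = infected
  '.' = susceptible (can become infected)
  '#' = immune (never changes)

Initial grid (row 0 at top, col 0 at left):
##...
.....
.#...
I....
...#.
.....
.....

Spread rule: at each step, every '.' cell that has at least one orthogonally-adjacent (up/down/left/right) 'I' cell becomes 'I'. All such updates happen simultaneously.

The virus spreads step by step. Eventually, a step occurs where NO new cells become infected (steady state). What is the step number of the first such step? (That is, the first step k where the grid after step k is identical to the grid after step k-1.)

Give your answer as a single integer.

Step 0 (initial): 1 infected
Step 1: +3 new -> 4 infected
Step 2: +4 new -> 8 infected
Step 3: +6 new -> 14 infected
Step 4: +5 new -> 19 infected
Step 5: +6 new -> 25 infected
Step 6: +4 new -> 29 infected
Step 7: +2 new -> 31 infected
Step 8: +0 new -> 31 infected

Answer: 8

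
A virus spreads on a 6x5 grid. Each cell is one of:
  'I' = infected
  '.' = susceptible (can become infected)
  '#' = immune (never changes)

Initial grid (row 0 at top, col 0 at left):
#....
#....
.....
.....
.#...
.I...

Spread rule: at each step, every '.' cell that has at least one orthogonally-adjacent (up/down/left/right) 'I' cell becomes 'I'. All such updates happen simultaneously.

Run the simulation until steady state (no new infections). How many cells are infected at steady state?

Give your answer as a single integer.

Step 0 (initial): 1 infected
Step 1: +2 new -> 3 infected
Step 2: +3 new -> 6 infected
Step 3: +4 new -> 10 infected
Step 4: +5 new -> 15 infected
Step 5: +4 new -> 19 infected
Step 6: +4 new -> 23 infected
Step 7: +3 new -> 26 infected
Step 8: +1 new -> 27 infected
Step 9: +0 new -> 27 infected

Answer: 27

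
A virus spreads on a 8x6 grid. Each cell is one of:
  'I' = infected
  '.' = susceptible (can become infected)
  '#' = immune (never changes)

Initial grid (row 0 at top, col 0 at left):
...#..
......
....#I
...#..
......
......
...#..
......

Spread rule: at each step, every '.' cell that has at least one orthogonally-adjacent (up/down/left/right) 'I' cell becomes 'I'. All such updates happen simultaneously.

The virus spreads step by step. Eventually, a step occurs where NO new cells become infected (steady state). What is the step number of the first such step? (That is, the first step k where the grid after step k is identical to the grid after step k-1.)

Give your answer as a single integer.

Answer: 11

Derivation:
Step 0 (initial): 1 infected
Step 1: +2 new -> 3 infected
Step 2: +4 new -> 7 infected
Step 3: +4 new -> 11 infected
Step 4: +5 new -> 16 infected
Step 5: +7 new -> 23 infected
Step 6: +7 new -> 30 infected
Step 7: +7 new -> 37 infected
Step 8: +4 new -> 41 infected
Step 9: +2 new -> 43 infected
Step 10: +1 new -> 44 infected
Step 11: +0 new -> 44 infected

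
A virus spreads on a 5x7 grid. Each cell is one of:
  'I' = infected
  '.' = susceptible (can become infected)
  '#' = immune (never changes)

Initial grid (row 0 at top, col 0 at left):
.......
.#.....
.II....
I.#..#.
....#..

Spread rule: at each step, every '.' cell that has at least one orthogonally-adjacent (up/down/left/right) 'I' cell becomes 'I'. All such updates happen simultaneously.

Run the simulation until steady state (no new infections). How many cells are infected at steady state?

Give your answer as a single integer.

Step 0 (initial): 3 infected
Step 1: +5 new -> 8 infected
Step 2: +6 new -> 14 infected
Step 3: +8 new -> 22 infected
Step 4: +3 new -> 25 infected
Step 5: +3 new -> 28 infected
Step 6: +2 new -> 30 infected
Step 7: +1 new -> 31 infected
Step 8: +0 new -> 31 infected

Answer: 31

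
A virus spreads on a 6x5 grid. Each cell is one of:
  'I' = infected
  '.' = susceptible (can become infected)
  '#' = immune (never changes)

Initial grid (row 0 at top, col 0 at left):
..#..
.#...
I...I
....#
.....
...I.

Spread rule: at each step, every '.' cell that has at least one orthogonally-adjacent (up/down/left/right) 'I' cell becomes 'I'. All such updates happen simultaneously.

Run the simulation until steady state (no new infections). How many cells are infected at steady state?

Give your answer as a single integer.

Answer: 27

Derivation:
Step 0 (initial): 3 infected
Step 1: +8 new -> 11 infected
Step 2: +10 new -> 21 infected
Step 3: +6 new -> 27 infected
Step 4: +0 new -> 27 infected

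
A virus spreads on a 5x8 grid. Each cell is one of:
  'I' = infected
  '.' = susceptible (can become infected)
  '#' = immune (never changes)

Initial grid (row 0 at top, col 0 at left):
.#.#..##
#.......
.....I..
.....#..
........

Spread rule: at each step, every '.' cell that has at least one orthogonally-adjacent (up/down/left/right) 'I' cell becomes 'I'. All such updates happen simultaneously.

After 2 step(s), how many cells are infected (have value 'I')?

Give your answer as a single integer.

Step 0 (initial): 1 infected
Step 1: +3 new -> 4 infected
Step 2: +7 new -> 11 infected

Answer: 11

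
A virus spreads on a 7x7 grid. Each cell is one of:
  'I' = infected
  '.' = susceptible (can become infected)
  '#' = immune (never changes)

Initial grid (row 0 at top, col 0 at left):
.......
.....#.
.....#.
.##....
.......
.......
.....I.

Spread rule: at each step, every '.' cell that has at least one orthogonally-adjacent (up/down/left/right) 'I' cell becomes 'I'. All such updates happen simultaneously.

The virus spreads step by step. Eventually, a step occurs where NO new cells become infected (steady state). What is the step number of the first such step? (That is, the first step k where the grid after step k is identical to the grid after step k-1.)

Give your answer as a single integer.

Step 0 (initial): 1 infected
Step 1: +3 new -> 4 infected
Step 2: +4 new -> 8 infected
Step 3: +5 new -> 13 infected
Step 4: +5 new -> 18 infected
Step 5: +6 new -> 24 infected
Step 6: +5 new -> 29 infected
Step 7: +5 new -> 34 infected
Step 8: +5 new -> 39 infected
Step 9: +3 new -> 42 infected
Step 10: +2 new -> 44 infected
Step 11: +1 new -> 45 infected
Step 12: +0 new -> 45 infected

Answer: 12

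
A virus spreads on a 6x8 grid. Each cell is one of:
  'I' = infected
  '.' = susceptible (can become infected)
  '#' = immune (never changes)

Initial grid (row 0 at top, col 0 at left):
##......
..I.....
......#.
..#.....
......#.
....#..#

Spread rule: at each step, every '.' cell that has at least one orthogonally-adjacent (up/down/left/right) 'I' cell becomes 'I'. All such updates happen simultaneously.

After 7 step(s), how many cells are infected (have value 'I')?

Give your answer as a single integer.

Answer: 39

Derivation:
Step 0 (initial): 1 infected
Step 1: +4 new -> 5 infected
Step 2: +5 new -> 10 infected
Step 3: +6 new -> 16 infected
Step 4: +7 new -> 23 infected
Step 5: +8 new -> 31 infected
Step 6: +6 new -> 37 infected
Step 7: +2 new -> 39 infected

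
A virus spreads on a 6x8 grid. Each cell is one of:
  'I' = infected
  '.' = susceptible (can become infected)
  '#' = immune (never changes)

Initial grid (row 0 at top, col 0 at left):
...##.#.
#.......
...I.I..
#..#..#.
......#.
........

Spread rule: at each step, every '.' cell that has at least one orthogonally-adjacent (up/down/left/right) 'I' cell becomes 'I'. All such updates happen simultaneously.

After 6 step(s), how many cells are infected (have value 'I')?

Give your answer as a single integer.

Answer: 40

Derivation:
Step 0 (initial): 2 infected
Step 1: +6 new -> 8 infected
Step 2: +9 new -> 17 infected
Step 3: +9 new -> 26 infected
Step 4: +8 new -> 34 infected
Step 5: +5 new -> 39 infected
Step 6: +1 new -> 40 infected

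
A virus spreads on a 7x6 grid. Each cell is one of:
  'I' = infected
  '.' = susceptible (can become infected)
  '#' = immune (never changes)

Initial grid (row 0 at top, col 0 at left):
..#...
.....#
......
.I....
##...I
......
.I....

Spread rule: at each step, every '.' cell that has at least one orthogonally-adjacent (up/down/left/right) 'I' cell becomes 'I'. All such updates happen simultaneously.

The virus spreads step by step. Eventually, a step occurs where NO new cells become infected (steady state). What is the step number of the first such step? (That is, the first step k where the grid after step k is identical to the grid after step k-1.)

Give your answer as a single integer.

Answer: 7

Derivation:
Step 0 (initial): 3 infected
Step 1: +9 new -> 12 infected
Step 2: +13 new -> 25 infected
Step 3: +7 new -> 32 infected
Step 4: +3 new -> 35 infected
Step 5: +2 new -> 37 infected
Step 6: +1 new -> 38 infected
Step 7: +0 new -> 38 infected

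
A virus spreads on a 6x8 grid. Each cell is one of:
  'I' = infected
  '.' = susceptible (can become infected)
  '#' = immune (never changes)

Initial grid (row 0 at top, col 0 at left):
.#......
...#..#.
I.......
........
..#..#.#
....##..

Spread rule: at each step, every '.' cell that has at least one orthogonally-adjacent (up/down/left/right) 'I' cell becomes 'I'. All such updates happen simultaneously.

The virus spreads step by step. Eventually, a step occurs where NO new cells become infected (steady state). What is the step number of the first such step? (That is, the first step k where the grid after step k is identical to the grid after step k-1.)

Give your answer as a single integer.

Step 0 (initial): 1 infected
Step 1: +3 new -> 4 infected
Step 2: +5 new -> 9 infected
Step 3: +5 new -> 14 infected
Step 4: +4 new -> 18 infected
Step 5: +6 new -> 24 infected
Step 6: +6 new -> 30 infected
Step 7: +3 new -> 33 infected
Step 8: +4 new -> 37 infected
Step 9: +2 new -> 39 infected
Step 10: +1 new -> 40 infected
Step 11: +0 new -> 40 infected

Answer: 11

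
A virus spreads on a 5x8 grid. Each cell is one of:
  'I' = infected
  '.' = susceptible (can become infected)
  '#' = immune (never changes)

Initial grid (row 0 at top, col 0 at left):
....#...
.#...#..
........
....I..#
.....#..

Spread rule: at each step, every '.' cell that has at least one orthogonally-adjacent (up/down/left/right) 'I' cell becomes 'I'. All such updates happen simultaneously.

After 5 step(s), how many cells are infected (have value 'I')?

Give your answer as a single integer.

Answer: 30

Derivation:
Step 0 (initial): 1 infected
Step 1: +4 new -> 5 infected
Step 2: +6 new -> 11 infected
Step 3: +6 new -> 17 infected
Step 4: +8 new -> 25 infected
Step 5: +5 new -> 30 infected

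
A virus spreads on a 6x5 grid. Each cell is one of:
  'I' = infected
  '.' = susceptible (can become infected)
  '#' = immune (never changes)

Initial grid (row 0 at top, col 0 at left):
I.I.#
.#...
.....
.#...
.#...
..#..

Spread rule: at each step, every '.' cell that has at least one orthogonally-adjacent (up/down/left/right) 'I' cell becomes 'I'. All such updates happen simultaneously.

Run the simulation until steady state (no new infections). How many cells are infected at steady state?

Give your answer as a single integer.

Step 0 (initial): 2 infected
Step 1: +4 new -> 6 infected
Step 2: +3 new -> 9 infected
Step 3: +5 new -> 14 infected
Step 4: +4 new -> 18 infected
Step 5: +3 new -> 21 infected
Step 6: +3 new -> 24 infected
Step 7: +1 new -> 25 infected
Step 8: +0 new -> 25 infected

Answer: 25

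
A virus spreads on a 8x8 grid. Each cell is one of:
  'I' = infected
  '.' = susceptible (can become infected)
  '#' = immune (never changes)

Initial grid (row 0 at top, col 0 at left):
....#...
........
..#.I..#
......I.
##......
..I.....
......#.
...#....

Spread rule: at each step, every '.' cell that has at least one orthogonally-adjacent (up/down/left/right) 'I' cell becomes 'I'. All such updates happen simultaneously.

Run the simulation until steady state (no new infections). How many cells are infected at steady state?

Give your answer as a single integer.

Step 0 (initial): 3 infected
Step 1: +12 new -> 15 infected
Step 2: +15 new -> 30 infected
Step 3: +11 new -> 41 infected
Step 4: +9 new -> 50 infected
Step 5: +5 new -> 55 infected
Step 6: +2 new -> 57 infected
Step 7: +0 new -> 57 infected

Answer: 57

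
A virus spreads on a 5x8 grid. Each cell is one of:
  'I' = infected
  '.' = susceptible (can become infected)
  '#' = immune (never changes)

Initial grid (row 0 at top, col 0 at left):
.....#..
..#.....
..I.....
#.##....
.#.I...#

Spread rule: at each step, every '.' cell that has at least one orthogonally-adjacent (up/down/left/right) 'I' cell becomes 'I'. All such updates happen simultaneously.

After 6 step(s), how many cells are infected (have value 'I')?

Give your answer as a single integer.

Step 0 (initial): 2 infected
Step 1: +4 new -> 6 infected
Step 2: +7 new -> 13 infected
Step 3: +7 new -> 20 infected
Step 4: +6 new -> 26 infected
Step 5: +3 new -> 29 infected
Step 6: +2 new -> 31 infected

Answer: 31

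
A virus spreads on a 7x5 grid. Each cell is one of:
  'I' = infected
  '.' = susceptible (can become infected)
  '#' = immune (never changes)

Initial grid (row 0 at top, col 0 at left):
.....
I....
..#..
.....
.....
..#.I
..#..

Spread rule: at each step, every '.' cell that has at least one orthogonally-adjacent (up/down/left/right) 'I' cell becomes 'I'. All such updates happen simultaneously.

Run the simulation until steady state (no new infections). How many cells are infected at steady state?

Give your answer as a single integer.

Answer: 32

Derivation:
Step 0 (initial): 2 infected
Step 1: +6 new -> 8 infected
Step 2: +7 new -> 15 infected
Step 3: +7 new -> 22 infected
Step 4: +6 new -> 28 infected
Step 5: +3 new -> 31 infected
Step 6: +1 new -> 32 infected
Step 7: +0 new -> 32 infected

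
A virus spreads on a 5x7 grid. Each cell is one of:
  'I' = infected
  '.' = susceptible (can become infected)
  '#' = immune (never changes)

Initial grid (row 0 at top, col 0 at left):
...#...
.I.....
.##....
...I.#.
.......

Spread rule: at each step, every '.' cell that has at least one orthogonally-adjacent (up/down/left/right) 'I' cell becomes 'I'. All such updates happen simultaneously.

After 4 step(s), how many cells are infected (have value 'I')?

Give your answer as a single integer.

Answer: 27

Derivation:
Step 0 (initial): 2 infected
Step 1: +7 new -> 9 infected
Step 2: +8 new -> 17 infected
Step 3: +5 new -> 22 infected
Step 4: +5 new -> 27 infected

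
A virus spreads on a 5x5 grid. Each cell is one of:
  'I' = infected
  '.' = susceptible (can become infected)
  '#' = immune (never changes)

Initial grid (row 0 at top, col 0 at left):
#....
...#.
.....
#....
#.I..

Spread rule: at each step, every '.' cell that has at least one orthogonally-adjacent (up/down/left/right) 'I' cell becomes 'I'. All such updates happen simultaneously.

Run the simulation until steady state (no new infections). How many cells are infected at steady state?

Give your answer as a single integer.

Step 0 (initial): 1 infected
Step 1: +3 new -> 4 infected
Step 2: +4 new -> 8 infected
Step 3: +4 new -> 12 infected
Step 4: +4 new -> 16 infected
Step 5: +4 new -> 20 infected
Step 6: +1 new -> 21 infected
Step 7: +0 new -> 21 infected

Answer: 21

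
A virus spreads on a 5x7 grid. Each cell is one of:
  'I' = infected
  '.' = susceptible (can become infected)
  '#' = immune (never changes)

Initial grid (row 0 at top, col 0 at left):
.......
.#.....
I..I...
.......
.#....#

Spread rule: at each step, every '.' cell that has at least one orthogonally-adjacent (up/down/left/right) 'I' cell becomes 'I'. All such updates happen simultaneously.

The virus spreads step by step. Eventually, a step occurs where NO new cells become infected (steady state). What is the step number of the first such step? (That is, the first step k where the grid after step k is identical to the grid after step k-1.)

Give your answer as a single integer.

Step 0 (initial): 2 infected
Step 1: +7 new -> 9 infected
Step 2: +10 new -> 19 infected
Step 3: +8 new -> 27 infected
Step 4: +4 new -> 31 infected
Step 5: +1 new -> 32 infected
Step 6: +0 new -> 32 infected

Answer: 6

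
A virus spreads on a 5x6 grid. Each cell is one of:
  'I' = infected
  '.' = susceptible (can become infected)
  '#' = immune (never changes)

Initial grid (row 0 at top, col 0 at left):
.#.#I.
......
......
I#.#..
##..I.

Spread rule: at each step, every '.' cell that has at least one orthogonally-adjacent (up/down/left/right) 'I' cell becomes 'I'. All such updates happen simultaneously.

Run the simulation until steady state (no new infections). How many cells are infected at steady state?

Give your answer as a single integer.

Answer: 24

Derivation:
Step 0 (initial): 3 infected
Step 1: +6 new -> 9 infected
Step 2: +7 new -> 16 infected
Step 3: +7 new -> 23 infected
Step 4: +1 new -> 24 infected
Step 5: +0 new -> 24 infected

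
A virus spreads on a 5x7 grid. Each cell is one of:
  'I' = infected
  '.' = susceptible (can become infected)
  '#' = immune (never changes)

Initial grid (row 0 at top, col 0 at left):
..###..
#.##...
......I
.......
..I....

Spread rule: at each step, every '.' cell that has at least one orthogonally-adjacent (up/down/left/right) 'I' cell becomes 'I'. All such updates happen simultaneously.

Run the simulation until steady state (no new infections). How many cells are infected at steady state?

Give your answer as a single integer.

Answer: 29

Derivation:
Step 0 (initial): 2 infected
Step 1: +6 new -> 8 infected
Step 2: +10 new -> 18 infected
Step 3: +7 new -> 25 infected
Step 4: +2 new -> 27 infected
Step 5: +1 new -> 28 infected
Step 6: +1 new -> 29 infected
Step 7: +0 new -> 29 infected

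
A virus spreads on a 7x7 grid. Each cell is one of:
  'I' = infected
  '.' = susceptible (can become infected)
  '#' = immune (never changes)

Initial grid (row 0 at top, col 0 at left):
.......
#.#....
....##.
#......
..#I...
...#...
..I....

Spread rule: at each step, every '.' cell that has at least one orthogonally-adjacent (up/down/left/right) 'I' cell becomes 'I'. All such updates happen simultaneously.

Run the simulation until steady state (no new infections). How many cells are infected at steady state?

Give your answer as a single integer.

Answer: 42

Derivation:
Step 0 (initial): 2 infected
Step 1: +5 new -> 7 infected
Step 2: +8 new -> 15 infected
Step 3: +9 new -> 24 infected
Step 4: +7 new -> 31 infected
Step 5: +6 new -> 37 infected
Step 6: +3 new -> 40 infected
Step 7: +2 new -> 42 infected
Step 8: +0 new -> 42 infected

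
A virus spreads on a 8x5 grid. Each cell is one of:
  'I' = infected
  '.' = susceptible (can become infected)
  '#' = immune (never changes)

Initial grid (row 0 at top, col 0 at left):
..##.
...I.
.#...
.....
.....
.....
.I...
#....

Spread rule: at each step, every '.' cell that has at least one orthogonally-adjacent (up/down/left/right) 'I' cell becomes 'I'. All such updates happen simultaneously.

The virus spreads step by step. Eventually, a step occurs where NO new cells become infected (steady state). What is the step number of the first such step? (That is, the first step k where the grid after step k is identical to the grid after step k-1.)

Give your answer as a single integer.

Step 0 (initial): 2 infected
Step 1: +7 new -> 9 infected
Step 2: +10 new -> 19 infected
Step 3: +11 new -> 30 infected
Step 4: +6 new -> 36 infected
Step 5: +0 new -> 36 infected

Answer: 5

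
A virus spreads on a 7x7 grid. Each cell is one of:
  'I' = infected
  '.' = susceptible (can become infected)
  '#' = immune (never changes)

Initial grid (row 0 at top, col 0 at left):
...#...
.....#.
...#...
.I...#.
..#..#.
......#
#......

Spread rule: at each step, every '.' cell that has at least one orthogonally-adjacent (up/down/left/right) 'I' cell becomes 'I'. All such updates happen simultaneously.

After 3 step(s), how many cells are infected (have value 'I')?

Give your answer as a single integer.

Answer: 19

Derivation:
Step 0 (initial): 1 infected
Step 1: +4 new -> 5 infected
Step 2: +6 new -> 11 infected
Step 3: +8 new -> 19 infected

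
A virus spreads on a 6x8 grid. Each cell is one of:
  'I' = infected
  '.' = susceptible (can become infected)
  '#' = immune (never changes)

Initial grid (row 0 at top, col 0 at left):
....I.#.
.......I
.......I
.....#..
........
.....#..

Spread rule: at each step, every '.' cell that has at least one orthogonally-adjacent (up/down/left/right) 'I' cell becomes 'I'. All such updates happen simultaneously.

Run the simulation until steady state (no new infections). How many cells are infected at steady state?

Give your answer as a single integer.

Answer: 45

Derivation:
Step 0 (initial): 3 infected
Step 1: +7 new -> 10 infected
Step 2: +7 new -> 17 infected
Step 3: +6 new -> 23 infected
Step 4: +7 new -> 30 infected
Step 5: +5 new -> 35 infected
Step 6: +4 new -> 39 infected
Step 7: +3 new -> 42 infected
Step 8: +2 new -> 44 infected
Step 9: +1 new -> 45 infected
Step 10: +0 new -> 45 infected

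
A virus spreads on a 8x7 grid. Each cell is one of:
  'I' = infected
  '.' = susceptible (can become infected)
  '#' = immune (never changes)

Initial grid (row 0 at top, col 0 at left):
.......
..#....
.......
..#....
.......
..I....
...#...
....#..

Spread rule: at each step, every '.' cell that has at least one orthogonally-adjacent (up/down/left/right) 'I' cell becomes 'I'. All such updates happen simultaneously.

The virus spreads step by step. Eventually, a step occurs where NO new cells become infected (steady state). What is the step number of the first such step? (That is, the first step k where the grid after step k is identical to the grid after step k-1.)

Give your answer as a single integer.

Step 0 (initial): 1 infected
Step 1: +4 new -> 5 infected
Step 2: +6 new -> 11 infected
Step 3: +9 new -> 20 infected
Step 4: +8 new -> 28 infected
Step 5: +9 new -> 37 infected
Step 6: +7 new -> 44 infected
Step 7: +5 new -> 49 infected
Step 8: +2 new -> 51 infected
Step 9: +1 new -> 52 infected
Step 10: +0 new -> 52 infected

Answer: 10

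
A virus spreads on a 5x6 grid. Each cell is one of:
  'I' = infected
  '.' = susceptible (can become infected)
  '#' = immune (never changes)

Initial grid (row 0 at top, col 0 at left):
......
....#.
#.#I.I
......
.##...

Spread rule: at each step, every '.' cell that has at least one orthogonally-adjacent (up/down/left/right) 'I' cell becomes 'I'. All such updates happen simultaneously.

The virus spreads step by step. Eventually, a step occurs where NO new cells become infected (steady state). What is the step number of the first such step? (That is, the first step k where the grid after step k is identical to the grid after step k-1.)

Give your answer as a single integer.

Step 0 (initial): 2 infected
Step 1: +5 new -> 7 infected
Step 2: +7 new -> 14 infected
Step 3: +5 new -> 19 infected
Step 4: +4 new -> 23 infected
Step 5: +2 new -> 25 infected
Step 6: +0 new -> 25 infected

Answer: 6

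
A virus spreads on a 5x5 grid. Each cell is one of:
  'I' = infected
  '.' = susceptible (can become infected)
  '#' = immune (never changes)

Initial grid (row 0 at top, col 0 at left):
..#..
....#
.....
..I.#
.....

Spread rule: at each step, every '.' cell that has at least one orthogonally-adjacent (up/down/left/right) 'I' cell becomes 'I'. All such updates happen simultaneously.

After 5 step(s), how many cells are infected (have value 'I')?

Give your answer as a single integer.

Answer: 22

Derivation:
Step 0 (initial): 1 infected
Step 1: +4 new -> 5 infected
Step 2: +6 new -> 11 infected
Step 3: +6 new -> 17 infected
Step 4: +3 new -> 20 infected
Step 5: +2 new -> 22 infected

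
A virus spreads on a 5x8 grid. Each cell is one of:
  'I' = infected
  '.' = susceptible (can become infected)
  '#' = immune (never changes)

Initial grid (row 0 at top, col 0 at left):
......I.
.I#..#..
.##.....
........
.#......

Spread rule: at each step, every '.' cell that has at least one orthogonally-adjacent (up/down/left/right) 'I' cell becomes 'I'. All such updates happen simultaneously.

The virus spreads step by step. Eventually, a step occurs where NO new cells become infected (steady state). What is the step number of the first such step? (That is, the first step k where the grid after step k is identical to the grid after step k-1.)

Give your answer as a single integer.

Answer: 8

Derivation:
Step 0 (initial): 2 infected
Step 1: +5 new -> 7 infected
Step 2: +6 new -> 13 infected
Step 3: +6 new -> 19 infected
Step 4: +7 new -> 26 infected
Step 5: +5 new -> 31 infected
Step 6: +3 new -> 34 infected
Step 7: +1 new -> 35 infected
Step 8: +0 new -> 35 infected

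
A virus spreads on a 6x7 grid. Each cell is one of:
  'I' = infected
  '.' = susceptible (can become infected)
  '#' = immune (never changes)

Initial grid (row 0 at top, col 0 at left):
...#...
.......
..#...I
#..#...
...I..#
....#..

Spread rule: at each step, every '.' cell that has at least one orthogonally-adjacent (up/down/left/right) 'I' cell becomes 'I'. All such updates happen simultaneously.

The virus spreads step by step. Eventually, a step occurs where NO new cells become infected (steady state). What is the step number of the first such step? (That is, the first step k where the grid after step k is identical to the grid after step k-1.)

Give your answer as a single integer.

Answer: 8

Derivation:
Step 0 (initial): 2 infected
Step 1: +6 new -> 8 infected
Step 2: +9 new -> 17 infected
Step 3: +7 new -> 24 infected
Step 4: +5 new -> 29 infected
Step 5: +3 new -> 32 infected
Step 6: +3 new -> 35 infected
Step 7: +1 new -> 36 infected
Step 8: +0 new -> 36 infected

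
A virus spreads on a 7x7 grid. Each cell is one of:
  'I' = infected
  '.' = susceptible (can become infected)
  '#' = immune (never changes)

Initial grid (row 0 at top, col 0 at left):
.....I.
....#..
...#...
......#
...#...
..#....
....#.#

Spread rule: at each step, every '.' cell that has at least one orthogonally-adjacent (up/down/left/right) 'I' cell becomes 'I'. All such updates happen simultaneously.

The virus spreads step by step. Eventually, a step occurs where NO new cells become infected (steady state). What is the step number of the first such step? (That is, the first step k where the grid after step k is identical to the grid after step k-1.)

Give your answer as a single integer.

Answer: 12

Derivation:
Step 0 (initial): 1 infected
Step 1: +3 new -> 4 infected
Step 2: +3 new -> 7 infected
Step 3: +5 new -> 12 infected
Step 4: +4 new -> 16 infected
Step 5: +7 new -> 23 infected
Step 6: +6 new -> 29 infected
Step 7: +4 new -> 33 infected
Step 8: +3 new -> 36 infected
Step 9: +3 new -> 39 infected
Step 10: +2 new -> 41 infected
Step 11: +1 new -> 42 infected
Step 12: +0 new -> 42 infected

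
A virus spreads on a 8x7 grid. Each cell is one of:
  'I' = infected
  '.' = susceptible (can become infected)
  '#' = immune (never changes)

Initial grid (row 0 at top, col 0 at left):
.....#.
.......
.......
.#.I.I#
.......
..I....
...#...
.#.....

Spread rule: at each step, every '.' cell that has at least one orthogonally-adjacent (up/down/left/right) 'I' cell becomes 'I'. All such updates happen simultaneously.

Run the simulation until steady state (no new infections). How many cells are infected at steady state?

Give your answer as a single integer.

Answer: 51

Derivation:
Step 0 (initial): 3 infected
Step 1: +10 new -> 13 infected
Step 2: +13 new -> 26 infected
Step 3: +11 new -> 37 infected
Step 4: +10 new -> 47 infected
Step 5: +3 new -> 50 infected
Step 6: +1 new -> 51 infected
Step 7: +0 new -> 51 infected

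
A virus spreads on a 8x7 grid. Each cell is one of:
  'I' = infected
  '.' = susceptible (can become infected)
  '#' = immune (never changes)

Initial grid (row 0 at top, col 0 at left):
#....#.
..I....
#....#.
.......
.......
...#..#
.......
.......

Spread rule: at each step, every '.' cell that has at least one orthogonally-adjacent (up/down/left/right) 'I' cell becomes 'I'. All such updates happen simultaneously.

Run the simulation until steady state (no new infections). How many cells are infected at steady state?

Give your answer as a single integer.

Step 0 (initial): 1 infected
Step 1: +4 new -> 5 infected
Step 2: +7 new -> 12 infected
Step 3: +6 new -> 18 infected
Step 4: +6 new -> 24 infected
Step 5: +7 new -> 31 infected
Step 6: +7 new -> 38 infected
Step 7: +6 new -> 44 infected
Step 8: +3 new -> 47 infected
Step 9: +2 new -> 49 infected
Step 10: +1 new -> 50 infected
Step 11: +0 new -> 50 infected

Answer: 50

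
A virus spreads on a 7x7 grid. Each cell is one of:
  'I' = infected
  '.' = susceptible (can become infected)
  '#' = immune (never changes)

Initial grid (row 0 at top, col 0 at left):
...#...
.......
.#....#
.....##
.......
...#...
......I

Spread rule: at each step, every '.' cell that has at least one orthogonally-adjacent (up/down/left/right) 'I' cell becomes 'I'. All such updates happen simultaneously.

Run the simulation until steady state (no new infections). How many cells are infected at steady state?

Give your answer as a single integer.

Step 0 (initial): 1 infected
Step 1: +2 new -> 3 infected
Step 2: +3 new -> 6 infected
Step 3: +3 new -> 9 infected
Step 4: +2 new -> 11 infected
Step 5: +4 new -> 15 infected
Step 6: +5 new -> 20 infected
Step 7: +6 new -> 26 infected
Step 8: +6 new -> 32 infected
Step 9: +4 new -> 36 infected
Step 10: +4 new -> 40 infected
Step 11: +2 new -> 42 infected
Step 12: +1 new -> 43 infected
Step 13: +0 new -> 43 infected

Answer: 43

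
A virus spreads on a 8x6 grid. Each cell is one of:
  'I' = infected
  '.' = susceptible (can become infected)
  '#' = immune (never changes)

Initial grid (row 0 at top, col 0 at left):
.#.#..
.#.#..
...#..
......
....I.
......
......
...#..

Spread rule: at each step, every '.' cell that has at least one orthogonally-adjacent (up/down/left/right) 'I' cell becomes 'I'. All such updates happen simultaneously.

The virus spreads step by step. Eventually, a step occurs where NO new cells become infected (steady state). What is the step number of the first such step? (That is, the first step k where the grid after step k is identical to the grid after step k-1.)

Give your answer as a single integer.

Step 0 (initial): 1 infected
Step 1: +4 new -> 5 infected
Step 2: +7 new -> 12 infected
Step 3: +8 new -> 20 infected
Step 4: +8 new -> 28 infected
Step 5: +7 new -> 35 infected
Step 6: +4 new -> 39 infected
Step 7: +2 new -> 41 infected
Step 8: +1 new -> 42 infected
Step 9: +0 new -> 42 infected

Answer: 9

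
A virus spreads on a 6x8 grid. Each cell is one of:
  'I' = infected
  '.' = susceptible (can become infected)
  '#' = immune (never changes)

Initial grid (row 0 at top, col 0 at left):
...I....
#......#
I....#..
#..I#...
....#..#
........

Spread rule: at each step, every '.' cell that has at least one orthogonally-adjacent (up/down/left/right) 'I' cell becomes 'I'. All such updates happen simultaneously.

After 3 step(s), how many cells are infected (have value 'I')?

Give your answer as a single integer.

Answer: 26

Derivation:
Step 0 (initial): 3 infected
Step 1: +7 new -> 10 infected
Step 2: +10 new -> 20 infected
Step 3: +6 new -> 26 infected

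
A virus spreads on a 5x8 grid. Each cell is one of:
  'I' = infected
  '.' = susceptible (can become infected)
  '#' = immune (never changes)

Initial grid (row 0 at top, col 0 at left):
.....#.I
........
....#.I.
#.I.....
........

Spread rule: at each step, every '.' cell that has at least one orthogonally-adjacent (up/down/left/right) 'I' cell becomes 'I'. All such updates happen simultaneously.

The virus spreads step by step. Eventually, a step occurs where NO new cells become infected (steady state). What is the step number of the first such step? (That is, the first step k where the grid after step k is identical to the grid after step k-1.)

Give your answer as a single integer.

Step 0 (initial): 3 infected
Step 1: +10 new -> 13 infected
Step 2: +10 new -> 23 infected
Step 3: +9 new -> 32 infected
Step 4: +4 new -> 36 infected
Step 5: +1 new -> 37 infected
Step 6: +0 new -> 37 infected

Answer: 6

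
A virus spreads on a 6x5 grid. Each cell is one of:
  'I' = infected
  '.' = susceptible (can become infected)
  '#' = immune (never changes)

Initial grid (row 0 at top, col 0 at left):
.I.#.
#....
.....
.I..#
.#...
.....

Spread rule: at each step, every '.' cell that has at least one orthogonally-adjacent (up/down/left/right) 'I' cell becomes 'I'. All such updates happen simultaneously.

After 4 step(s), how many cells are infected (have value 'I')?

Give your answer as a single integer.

Answer: 24

Derivation:
Step 0 (initial): 2 infected
Step 1: +6 new -> 8 infected
Step 2: +6 new -> 14 infected
Step 3: +5 new -> 19 infected
Step 4: +5 new -> 24 infected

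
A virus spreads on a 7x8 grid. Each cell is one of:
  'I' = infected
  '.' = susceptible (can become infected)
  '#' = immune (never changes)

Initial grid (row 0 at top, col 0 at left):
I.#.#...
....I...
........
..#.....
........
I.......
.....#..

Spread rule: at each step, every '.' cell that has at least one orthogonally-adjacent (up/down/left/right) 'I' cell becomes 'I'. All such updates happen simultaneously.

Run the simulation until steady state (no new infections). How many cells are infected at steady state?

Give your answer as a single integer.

Step 0 (initial): 3 infected
Step 1: +8 new -> 11 infected
Step 2: +13 new -> 24 infected
Step 3: +12 new -> 36 infected
Step 4: +7 new -> 43 infected
Step 5: +4 new -> 47 infected
Step 6: +2 new -> 49 infected
Step 7: +2 new -> 51 infected
Step 8: +1 new -> 52 infected
Step 9: +0 new -> 52 infected

Answer: 52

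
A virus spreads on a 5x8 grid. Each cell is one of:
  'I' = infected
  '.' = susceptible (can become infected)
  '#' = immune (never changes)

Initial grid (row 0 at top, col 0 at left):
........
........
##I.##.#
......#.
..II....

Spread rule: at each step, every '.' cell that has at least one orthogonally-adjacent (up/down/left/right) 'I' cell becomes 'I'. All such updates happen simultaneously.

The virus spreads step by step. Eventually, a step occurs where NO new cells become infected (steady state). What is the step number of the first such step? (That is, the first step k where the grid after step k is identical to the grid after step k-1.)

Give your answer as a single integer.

Answer: 8

Derivation:
Step 0 (initial): 3 infected
Step 1: +6 new -> 9 infected
Step 2: +7 new -> 16 infected
Step 3: +7 new -> 23 infected
Step 4: +4 new -> 27 infected
Step 5: +3 new -> 30 infected
Step 6: +3 new -> 33 infected
Step 7: +1 new -> 34 infected
Step 8: +0 new -> 34 infected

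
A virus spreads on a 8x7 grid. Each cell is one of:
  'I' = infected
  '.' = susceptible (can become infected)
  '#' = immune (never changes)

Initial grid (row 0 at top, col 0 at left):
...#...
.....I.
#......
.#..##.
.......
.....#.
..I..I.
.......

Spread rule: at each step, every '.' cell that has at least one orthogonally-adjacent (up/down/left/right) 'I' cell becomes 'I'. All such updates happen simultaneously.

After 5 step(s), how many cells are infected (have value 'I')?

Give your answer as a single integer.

Answer: 49

Derivation:
Step 0 (initial): 3 infected
Step 1: +11 new -> 14 infected
Step 2: +15 new -> 29 infected
Step 3: +10 new -> 39 infected
Step 4: +6 new -> 45 infected
Step 5: +4 new -> 49 infected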